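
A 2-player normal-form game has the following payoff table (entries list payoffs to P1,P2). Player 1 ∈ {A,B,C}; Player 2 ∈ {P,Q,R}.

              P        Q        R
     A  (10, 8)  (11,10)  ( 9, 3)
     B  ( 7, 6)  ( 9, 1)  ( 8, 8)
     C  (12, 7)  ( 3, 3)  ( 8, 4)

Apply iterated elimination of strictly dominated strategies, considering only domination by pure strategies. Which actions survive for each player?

P1 drop B (A beats it: P:10>7 Q:11>9 R:9>8)
P2 drop R (P beats it: A:8>3 C:7>4)
P1→{A,C} P2→{P,Q}

Survivors P1:{A,C} P2:{P,Q}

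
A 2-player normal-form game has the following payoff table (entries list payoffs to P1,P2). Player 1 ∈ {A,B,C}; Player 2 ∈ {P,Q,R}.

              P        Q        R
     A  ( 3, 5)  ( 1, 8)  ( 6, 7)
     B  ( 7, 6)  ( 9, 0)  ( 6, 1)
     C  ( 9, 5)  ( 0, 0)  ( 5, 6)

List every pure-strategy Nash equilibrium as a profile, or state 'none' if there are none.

(A,P): not NE [P1→C gives 9>3; P2→Q gives 8>5]
(A,Q): not NE [P1→B gives 9>1]
(A,R): not NE [P2→Q gives 8>7]
(B,P): not NE [P1→C gives 9>7]
(B,Q): not NE [P2→P gives 6>0]
(B,R): not NE [P2→P gives 6>1]
(C,P): not NE [P2→R gives 6>5]
(C,Q): not NE [P1→B gives 9>0; P2→R gives 6>0]
(C,R): not NE [P1→B gives 6>5]

No pure NE.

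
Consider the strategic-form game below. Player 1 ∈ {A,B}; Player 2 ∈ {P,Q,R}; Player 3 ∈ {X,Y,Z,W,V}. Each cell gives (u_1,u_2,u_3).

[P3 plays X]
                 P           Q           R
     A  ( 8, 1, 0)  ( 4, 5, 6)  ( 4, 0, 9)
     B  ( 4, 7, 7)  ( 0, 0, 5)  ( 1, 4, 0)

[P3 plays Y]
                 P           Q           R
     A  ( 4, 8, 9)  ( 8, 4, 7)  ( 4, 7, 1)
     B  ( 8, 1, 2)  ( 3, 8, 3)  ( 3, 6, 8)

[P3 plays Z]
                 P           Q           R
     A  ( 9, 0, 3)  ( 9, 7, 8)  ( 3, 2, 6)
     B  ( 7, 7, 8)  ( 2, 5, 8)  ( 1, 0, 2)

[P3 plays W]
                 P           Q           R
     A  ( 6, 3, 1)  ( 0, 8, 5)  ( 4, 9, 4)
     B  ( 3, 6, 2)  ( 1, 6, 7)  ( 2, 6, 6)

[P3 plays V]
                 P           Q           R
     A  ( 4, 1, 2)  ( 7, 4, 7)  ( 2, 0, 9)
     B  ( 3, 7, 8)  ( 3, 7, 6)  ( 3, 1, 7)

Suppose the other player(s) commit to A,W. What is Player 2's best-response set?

u_2(P vs A,W) = 3
u_2(Q vs A,W) = 8
u_2(R vs A,W) = 9
max payoff 9 at {R}

P2 best: {R}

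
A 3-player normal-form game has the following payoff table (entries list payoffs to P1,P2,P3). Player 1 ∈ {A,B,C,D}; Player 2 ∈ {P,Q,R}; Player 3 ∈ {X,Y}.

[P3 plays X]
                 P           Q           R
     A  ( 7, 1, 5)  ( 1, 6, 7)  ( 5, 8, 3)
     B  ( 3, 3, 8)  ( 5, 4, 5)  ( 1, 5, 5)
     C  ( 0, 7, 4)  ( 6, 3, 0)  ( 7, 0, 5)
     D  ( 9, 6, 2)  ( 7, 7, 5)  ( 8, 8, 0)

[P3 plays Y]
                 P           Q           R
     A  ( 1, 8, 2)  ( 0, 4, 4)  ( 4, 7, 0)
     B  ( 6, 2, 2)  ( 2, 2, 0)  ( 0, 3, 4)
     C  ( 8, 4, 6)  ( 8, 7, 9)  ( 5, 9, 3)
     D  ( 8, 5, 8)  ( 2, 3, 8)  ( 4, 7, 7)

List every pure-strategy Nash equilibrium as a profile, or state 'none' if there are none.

Equilibria: none

(A,P,X): not NE [P1→D gives 9>7; P2→R gives 8>1]
(A,P,Y): not NE [P1→D gives 8>1; P3→X gives 5>2]
(A,Q,X): not NE [P1→D gives 7>1; P2→R gives 8>6]
(A,Q,Y): not NE [P1→C gives 8>0; P2→P gives 8>4; P3→X gives 7>4]
(A,R,X): not NE [P1→D gives 8>5]
(A,R,Y): not NE [P1→C gives 5>4; P2→P gives 8>7; P3→X gives 3>0]
(B,P,X): not NE [P1→D gives 9>3; P2→R gives 5>3]
(B,P,Y): not NE [P1→D gives 8>6; P2→R gives 3>2; P3→X gives 8>2]
(B,Q,X): not NE [P1→D gives 7>5; P2→R gives 5>4]
(B,Q,Y): not NE [P1→C gives 8>2; P2→R gives 3>2; P3→X gives 5>0]
(B,R,X): not NE [P1→D gives 8>1]
(B,R,Y): not NE [P1→C gives 5>0; P3→X gives 5>4]
(C,P,X): not NE [P1→D gives 9>0; P3→Y gives 6>4]
(C,P,Y): not NE [P2→R gives 9>4]
(C,Q,X): not NE [P1→D gives 7>6; P2→P gives 7>3; P3→Y gives 9>0]
(C,Q,Y): not NE [P2→R gives 9>7]
(C,R,X): not NE [P1→D gives 8>7; P2→P gives 7>0]
(C,R,Y): not NE [P3→X gives 5>3]
(D,P,X): not NE [P2→R gives 8>6; P3→Y gives 8>2]
(D,P,Y): not NE [P2→R gives 7>5]
(D,Q,X): not NE [P2→R gives 8>7; P3→Y gives 8>5]
(D,Q,Y): not NE [P1→C gives 8>2; P2→R gives 7>3]
(D,R,X): not NE [P3→Y gives 7>0]
(D,R,Y): not NE [P1→C gives 5>4]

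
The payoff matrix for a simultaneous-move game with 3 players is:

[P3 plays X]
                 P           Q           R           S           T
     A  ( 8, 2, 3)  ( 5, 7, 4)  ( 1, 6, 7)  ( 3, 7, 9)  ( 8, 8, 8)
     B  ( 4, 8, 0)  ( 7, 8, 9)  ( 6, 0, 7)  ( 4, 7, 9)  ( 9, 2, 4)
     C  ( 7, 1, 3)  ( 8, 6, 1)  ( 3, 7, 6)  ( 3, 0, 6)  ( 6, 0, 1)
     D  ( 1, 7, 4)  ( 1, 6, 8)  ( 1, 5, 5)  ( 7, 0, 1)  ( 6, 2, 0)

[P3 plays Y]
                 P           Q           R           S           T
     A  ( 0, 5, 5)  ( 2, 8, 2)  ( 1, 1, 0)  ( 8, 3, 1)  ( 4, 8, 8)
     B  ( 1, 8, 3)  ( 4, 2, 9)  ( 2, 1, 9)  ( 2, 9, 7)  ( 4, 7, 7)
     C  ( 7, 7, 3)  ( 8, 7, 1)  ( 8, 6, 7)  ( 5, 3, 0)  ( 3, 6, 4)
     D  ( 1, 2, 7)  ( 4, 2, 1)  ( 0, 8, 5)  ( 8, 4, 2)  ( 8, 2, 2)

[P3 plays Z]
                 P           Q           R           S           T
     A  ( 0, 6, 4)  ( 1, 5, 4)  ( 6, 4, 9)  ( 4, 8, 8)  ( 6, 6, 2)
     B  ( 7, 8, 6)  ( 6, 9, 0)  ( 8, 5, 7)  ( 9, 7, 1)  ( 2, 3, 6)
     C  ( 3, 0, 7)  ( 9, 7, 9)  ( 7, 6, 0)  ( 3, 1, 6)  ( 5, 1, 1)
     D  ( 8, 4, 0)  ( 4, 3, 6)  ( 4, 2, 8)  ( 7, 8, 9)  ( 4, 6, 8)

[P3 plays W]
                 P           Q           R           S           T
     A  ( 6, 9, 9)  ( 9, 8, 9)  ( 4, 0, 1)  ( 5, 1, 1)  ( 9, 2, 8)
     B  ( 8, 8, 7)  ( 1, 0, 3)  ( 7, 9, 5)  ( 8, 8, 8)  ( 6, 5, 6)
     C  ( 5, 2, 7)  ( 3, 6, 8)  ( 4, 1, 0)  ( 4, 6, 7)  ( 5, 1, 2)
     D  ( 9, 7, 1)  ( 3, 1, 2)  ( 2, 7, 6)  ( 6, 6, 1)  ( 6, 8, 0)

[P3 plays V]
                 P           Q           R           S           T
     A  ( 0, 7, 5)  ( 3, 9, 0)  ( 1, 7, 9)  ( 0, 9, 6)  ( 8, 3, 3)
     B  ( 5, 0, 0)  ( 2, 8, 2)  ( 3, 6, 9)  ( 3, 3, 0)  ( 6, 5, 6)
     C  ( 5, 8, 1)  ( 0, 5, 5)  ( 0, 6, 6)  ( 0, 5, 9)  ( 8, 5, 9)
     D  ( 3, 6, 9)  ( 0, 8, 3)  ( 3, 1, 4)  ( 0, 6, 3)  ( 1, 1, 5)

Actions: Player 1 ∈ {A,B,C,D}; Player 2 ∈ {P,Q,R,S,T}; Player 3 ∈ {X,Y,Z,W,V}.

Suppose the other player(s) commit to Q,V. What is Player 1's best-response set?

u_1(A vs Q,V) = 3
u_1(B vs Q,V) = 2
u_1(C vs Q,V) = 0
u_1(D vs Q,V) = 0
max payoff 3 at {A}

BR_1 = {A}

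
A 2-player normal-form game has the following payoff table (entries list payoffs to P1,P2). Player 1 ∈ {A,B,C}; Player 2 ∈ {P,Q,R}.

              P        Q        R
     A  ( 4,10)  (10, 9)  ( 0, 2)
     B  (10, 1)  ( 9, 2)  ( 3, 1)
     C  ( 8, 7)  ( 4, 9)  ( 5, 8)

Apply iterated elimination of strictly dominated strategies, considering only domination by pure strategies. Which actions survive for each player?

Survivors P1:{A,B} P2:{P,Q}

P2 drop R (Q beats it: A:9>2 B:2>1 C:9>8)
P1 drop C (B beats it: P:10>8 Q:9>4)
P1→{A,B} P2→{P,Q}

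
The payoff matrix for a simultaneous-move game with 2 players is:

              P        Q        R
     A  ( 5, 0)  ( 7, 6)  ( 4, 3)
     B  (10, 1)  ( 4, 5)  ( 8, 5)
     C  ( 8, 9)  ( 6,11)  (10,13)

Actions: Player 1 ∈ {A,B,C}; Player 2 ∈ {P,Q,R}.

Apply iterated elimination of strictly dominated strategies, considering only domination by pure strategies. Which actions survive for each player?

IESDS → P1:{A,C} P2:{Q,R}

P2 drop P (Q beats it: A:6>0 B:5>1 C:11>9)
P1 drop B (C beats it: Q:6>4 R:10>8)
P1→{A,C} P2→{Q,R}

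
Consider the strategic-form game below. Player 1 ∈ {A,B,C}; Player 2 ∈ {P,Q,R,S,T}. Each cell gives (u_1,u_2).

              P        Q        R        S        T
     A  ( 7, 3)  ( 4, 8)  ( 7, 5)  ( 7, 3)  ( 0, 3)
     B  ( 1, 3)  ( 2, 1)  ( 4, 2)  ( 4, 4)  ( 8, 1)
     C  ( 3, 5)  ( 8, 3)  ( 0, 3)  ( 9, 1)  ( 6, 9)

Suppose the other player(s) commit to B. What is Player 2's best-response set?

argmax u_2 = {S}

u_2(P vs B) = 3
u_2(Q vs B) = 1
u_2(R vs B) = 2
u_2(S vs B) = 4
u_2(T vs B) = 1
max payoff 4 at {S}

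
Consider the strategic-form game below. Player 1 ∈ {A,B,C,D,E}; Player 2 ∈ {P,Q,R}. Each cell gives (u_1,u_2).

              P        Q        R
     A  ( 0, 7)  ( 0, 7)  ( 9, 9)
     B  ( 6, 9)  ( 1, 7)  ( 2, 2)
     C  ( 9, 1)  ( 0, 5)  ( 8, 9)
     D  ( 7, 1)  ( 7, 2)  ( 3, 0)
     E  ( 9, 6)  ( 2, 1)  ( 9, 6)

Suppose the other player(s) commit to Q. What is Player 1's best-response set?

u_1(A vs Q) = 0
u_1(B vs Q) = 1
u_1(C vs Q) = 0
u_1(D vs Q) = 7
u_1(E vs Q) = 2
max payoff 7 at {D}

argmax u_1 = {D}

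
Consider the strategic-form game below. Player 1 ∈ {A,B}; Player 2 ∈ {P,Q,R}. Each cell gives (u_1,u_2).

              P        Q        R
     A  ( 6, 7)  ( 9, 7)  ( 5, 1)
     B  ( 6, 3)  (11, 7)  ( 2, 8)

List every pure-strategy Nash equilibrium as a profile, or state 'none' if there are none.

PSNE = {(A,P)}

(A,P): NE
(A,Q): not NE [P1→B gives 11>9]
(A,R): not NE [P2→Q gives 7>1]
(B,P): not NE [P2→R gives 8>3]
(B,Q): not NE [P2→R gives 8>7]
(B,R): not NE [P1→A gives 5>2]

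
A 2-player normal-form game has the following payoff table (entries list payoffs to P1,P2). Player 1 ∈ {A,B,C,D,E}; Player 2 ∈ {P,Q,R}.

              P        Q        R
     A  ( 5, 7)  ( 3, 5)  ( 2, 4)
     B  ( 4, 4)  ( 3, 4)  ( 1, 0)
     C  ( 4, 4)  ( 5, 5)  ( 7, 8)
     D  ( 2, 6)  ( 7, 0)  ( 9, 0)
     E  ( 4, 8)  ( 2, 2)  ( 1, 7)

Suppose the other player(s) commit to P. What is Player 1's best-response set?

BR_1 = {A}

u_1(A vs P) = 5
u_1(B vs P) = 4
u_1(C vs P) = 4
u_1(D vs P) = 2
u_1(E vs P) = 4
max payoff 5 at {A}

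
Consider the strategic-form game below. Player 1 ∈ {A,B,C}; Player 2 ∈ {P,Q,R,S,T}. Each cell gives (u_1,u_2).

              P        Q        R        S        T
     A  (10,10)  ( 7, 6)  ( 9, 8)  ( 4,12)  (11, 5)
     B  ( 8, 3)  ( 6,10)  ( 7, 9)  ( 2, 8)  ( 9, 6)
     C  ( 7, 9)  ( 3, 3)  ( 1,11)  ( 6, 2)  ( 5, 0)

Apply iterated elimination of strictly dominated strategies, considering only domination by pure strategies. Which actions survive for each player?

IESDS → P1:{A,C} P2:{P,R,S}

P1 drop B (A beats it: P:10>8 Q:7>6 R:9>7 S:4>2 T:11>9)
P2 drop Q (P beats it: A:10>6 C:9>3)
P2 drop T (P beats it: A:10>5 C:9>0)
P1→{A,C} P2→{P,R,S}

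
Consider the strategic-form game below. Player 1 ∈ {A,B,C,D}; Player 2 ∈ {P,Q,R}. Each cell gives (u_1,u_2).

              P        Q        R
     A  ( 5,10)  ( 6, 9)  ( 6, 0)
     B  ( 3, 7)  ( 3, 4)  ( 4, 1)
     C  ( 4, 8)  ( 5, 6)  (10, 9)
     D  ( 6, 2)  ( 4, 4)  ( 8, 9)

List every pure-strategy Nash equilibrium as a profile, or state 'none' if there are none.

PSNE = {(C,R)}

(A,P): not NE [P1→D gives 6>5]
(A,Q): not NE [P2→P gives 10>9]
(A,R): not NE [P1→C gives 10>6; P2→P gives 10>0]
(B,P): not NE [P1→D gives 6>3]
(B,Q): not NE [P1→A gives 6>3; P2→P gives 7>4]
(B,R): not NE [P1→C gives 10>4; P2→P gives 7>1]
(C,P): not NE [P1→D gives 6>4; P2→R gives 9>8]
(C,Q): not NE [P1→A gives 6>5; P2→R gives 9>6]
(C,R): NE
(D,P): not NE [P2→R gives 9>2]
(D,Q): not NE [P1→A gives 6>4; P2→R gives 9>4]
(D,R): not NE [P1→C gives 10>8]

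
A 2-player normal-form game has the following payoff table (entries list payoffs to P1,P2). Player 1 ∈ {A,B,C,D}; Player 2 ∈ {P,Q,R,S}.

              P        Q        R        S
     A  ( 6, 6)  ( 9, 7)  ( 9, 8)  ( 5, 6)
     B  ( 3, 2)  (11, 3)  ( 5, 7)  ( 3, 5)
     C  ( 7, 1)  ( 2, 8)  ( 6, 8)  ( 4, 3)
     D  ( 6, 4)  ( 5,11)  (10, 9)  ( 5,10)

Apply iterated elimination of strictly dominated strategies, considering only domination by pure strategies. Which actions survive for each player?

P2 drop P (Q beats it: A:7>6 B:3>2 C:8>1 D:11>4)
P1 drop C (A beats it: Q:9>2 R:9>6 S:5>4)
P1→{A,B,D} P2→{Q,R,S}

Survivors P1:{A,B,D} P2:{Q,R,S}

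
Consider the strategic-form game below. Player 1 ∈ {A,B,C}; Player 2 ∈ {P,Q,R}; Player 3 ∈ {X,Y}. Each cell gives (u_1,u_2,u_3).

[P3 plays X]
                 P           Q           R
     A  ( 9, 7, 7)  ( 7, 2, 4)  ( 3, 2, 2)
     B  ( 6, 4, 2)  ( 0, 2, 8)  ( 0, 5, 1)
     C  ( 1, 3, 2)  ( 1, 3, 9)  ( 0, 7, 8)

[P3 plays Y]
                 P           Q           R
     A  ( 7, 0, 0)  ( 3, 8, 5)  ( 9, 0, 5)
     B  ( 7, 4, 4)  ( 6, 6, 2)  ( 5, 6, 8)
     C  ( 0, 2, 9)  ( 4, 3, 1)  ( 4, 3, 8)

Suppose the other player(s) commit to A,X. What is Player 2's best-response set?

u_2(P vs A,X) = 7
u_2(Q vs A,X) = 2
u_2(R vs A,X) = 2
max payoff 7 at {P}

argmax u_2 = {P}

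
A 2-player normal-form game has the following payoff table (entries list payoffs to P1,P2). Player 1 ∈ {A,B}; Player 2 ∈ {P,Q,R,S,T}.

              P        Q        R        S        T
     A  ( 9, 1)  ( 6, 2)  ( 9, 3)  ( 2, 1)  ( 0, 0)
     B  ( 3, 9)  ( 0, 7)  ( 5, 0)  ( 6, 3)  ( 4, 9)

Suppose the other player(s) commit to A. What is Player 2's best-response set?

u_2(P vs A) = 1
u_2(Q vs A) = 2
u_2(R vs A) = 3
u_2(S vs A) = 1
u_2(T vs A) = 0
max payoff 3 at {R}

P2 best: {R}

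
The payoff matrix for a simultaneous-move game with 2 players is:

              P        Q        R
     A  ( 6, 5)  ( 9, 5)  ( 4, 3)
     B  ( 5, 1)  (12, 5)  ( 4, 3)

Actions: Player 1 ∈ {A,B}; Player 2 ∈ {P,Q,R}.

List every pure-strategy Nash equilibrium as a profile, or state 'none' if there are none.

(A,P): NE
(A,Q): not NE [P1→B gives 12>9]
(A,R): not NE [P2→Q gives 5>3]
(B,P): not NE [P1→A gives 6>5; P2→Q gives 5>1]
(B,Q): NE
(B,R): not NE [P2→Q gives 5>3]

PSNE = {(A,P), (B,Q)}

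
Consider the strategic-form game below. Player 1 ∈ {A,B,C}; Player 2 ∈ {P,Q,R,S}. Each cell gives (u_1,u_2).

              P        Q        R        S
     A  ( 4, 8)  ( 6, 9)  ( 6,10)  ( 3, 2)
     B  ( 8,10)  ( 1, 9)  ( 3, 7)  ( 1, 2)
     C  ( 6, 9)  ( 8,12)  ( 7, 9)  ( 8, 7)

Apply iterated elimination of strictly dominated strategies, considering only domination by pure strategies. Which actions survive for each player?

IESDS → P1:{B,C} P2:{P,Q}

P1 drop A (C beats it: P:6>4 Q:8>6 R:7>6 S:8>3)
P2 drop R (Q beats it: B:9>7 C:12>9)
P2 drop S (P beats it: B:10>2 C:9>7)
P1→{B,C} P2→{P,Q}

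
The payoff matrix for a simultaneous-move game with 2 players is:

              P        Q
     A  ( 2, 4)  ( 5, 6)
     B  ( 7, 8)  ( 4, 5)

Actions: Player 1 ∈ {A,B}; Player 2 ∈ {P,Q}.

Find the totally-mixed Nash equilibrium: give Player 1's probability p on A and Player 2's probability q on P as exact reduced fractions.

(p,q) = (3/5, 1/6)

P1 indiff ⇒ q·2+(1-q)·5 = q·7+(1-q)·4 ⇒ q(-5) = (1-q)(-1) ⇒ q = 1/6
P2 indiff ⇒ p·4+(1-p)·8 = p·6+(1-p)·5 ⇒ p(-2) = (1-p)(-3) ⇒ p = 3/5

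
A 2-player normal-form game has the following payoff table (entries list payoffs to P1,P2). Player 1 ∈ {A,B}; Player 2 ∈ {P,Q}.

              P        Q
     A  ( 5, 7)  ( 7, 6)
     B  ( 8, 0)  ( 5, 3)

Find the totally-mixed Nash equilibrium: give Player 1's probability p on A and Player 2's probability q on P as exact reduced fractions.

p=3/4, q=2/5

P1 indiff ⇒ q·5+(1-q)·7 = q·8+(1-q)·5 ⇒ q(-3) = (1-q)(-2) ⇒ q = 2/5
P2 indiff ⇒ p·7+(1-p)·0 = p·6+(1-p)·3 ⇒ p(1) = (1-p)(3) ⇒ p = 3/4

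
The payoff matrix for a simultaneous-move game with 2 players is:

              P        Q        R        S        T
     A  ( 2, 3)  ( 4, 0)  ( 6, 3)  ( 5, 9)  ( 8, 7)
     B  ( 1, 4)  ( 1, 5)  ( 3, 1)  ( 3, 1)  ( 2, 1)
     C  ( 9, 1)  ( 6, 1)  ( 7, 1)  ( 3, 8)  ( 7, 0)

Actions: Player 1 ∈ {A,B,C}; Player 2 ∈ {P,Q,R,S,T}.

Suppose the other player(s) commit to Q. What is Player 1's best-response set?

argmax u_1 = {C}

u_1(A vs Q) = 4
u_1(B vs Q) = 1
u_1(C vs Q) = 6
max payoff 6 at {C}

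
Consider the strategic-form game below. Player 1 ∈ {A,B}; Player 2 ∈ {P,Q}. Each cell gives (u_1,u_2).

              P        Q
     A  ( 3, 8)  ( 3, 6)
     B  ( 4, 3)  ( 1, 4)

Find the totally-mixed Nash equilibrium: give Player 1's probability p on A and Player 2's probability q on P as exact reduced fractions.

P1 indiff ⇒ q·3+(1-q)·3 = q·4+(1-q)·1 ⇒ q(-1) = (1-q)(-2) ⇒ q = 2/3
P2 indiff ⇒ p·8+(1-p)·3 = p·6+(1-p)·4 ⇒ p(2) = (1-p)(1) ⇒ p = 1/3

(p,q) = (1/3, 2/3)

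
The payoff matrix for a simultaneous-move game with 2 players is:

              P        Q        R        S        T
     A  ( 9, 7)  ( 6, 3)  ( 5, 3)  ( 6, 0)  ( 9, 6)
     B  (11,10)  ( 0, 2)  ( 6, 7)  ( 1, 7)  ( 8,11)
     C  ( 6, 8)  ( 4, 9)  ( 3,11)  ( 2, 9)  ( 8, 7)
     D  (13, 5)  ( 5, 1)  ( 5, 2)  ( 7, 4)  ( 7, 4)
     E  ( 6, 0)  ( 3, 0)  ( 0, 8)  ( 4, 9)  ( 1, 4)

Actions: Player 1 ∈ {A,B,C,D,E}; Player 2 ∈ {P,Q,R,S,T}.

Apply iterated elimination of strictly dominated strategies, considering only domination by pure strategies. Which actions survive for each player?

Remaining: P1:{A,B,D} P2:{P,T}

P1 drop C (A beats it: P:9>6 Q:6>4 R:5>3 S:6>2 T:9>8)
P1 drop E (A beats it: P:9>6 Q:6>3 R:5>0 S:6>4 T:9>1)
P2 drop Q (P beats it: A:7>3 B:10>2 D:5>1)
P2 drop R (P beats it: A:7>3 B:10>7 D:5>2)
P2 drop S (P beats it: A:7>0 B:10>7 D:5>4)
P1→{A,B,D} P2→{P,T}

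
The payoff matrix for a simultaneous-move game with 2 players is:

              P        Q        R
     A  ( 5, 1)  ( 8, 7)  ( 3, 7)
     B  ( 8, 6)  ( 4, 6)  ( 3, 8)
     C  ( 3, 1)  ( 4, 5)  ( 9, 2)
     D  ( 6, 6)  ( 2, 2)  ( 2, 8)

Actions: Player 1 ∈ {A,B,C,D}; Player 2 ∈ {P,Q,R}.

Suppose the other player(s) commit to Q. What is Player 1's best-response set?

u_1(A vs Q) = 8
u_1(B vs Q) = 4
u_1(C vs Q) = 4
u_1(D vs Q) = 2
max payoff 8 at {A}

P1 best: {A}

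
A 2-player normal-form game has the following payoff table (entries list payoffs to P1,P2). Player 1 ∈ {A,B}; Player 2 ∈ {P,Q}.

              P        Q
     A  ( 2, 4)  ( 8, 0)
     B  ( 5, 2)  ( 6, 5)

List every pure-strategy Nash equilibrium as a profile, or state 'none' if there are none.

(A,P): not NE [P1→B gives 5>2]
(A,Q): not NE [P2→P gives 4>0]
(B,P): not NE [P2→Q gives 5>2]
(B,Q): not NE [P1→A gives 8>6]

Equilibria: none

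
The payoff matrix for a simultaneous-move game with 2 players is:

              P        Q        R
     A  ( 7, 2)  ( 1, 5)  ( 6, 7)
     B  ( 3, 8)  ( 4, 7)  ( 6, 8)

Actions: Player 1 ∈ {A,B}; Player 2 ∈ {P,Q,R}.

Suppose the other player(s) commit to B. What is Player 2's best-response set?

BR_2 = {P,R}

u_2(P vs B) = 8
u_2(Q vs B) = 7
u_2(R vs B) = 8
max payoff 8 at {P,R}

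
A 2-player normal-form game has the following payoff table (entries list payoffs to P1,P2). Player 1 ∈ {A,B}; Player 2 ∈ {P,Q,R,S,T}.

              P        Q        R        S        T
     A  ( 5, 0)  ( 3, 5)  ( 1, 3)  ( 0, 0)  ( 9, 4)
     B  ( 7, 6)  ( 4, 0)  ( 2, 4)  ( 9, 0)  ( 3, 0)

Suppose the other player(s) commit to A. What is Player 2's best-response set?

u_2(P vs A) = 0
u_2(Q vs A) = 5
u_2(R vs A) = 3
u_2(S vs A) = 0
u_2(T vs A) = 4
max payoff 5 at {Q}

P2 best: {Q}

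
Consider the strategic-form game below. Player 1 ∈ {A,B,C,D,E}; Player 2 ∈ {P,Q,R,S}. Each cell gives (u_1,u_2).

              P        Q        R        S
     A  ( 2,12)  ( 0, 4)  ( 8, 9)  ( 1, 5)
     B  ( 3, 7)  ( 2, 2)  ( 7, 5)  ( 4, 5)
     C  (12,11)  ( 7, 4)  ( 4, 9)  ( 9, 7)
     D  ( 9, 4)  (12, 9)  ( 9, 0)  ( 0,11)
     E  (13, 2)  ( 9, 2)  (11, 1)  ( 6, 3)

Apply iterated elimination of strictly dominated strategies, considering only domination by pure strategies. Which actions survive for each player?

Remaining: P1:{C,E} P2:{P,S}

P1 drop A (E beats it: P:13>2 Q:9>0 R:11>8 S:6>1)
P1 drop B (E beats it: P:13>3 Q:9>2 R:11>7 S:6>4)
P2 drop Q (S beats it: C:7>4 D:11>9 E:3>2)
P1 drop D (E beats it: P:13>9 R:11>9 S:6>0)
P2 drop R (P beats it: C:11>9 E:2>1)
P1→{C,E} P2→{P,S}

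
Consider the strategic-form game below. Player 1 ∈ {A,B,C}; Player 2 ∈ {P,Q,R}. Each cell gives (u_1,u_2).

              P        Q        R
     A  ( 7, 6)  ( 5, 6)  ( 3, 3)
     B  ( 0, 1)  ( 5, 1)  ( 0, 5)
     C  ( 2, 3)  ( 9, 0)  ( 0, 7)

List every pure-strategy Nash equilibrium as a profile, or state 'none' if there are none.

PSNE = {(A,P)}

(A,P): NE
(A,Q): not NE [P1→C gives 9>5]
(A,R): not NE [P2→Q gives 6>3]
(B,P): not NE [P1→A gives 7>0; P2→R gives 5>1]
(B,Q): not NE [P1→C gives 9>5; P2→R gives 5>1]
(B,R): not NE [P1→A gives 3>0]
(C,P): not NE [P1→A gives 7>2; P2→R gives 7>3]
(C,Q): not NE [P2→R gives 7>0]
(C,R): not NE [P1→A gives 3>0]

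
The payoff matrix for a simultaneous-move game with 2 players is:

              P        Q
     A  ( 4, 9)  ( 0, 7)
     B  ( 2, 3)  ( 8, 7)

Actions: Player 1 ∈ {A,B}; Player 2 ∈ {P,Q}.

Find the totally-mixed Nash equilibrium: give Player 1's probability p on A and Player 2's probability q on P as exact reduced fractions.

P1 mixes 2/3 on A; P2 mixes 4/5 on P

P1 indiff ⇒ q·4+(1-q)·0 = q·2+(1-q)·8 ⇒ q(2) = (1-q)(8) ⇒ q = 4/5
P2 indiff ⇒ p·9+(1-p)·3 = p·7+(1-p)·7 ⇒ p(2) = (1-p)(4) ⇒ p = 2/3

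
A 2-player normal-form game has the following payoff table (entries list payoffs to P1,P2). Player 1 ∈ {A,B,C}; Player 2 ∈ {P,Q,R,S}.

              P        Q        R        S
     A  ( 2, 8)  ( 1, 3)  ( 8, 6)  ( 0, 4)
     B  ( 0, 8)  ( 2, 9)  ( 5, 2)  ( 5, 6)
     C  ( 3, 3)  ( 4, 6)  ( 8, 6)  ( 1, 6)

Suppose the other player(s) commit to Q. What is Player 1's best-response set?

u_1(A vs Q) = 1
u_1(B vs Q) = 2
u_1(C vs Q) = 4
max payoff 4 at {C}

argmax u_1 = {C}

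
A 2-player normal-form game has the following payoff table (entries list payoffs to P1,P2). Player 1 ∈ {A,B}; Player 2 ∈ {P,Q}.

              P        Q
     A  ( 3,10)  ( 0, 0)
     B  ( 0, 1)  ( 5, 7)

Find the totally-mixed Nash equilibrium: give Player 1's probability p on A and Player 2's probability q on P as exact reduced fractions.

p=3/8, q=5/8

P1 indiff ⇒ q·3+(1-q)·0 = q·0+(1-q)·5 ⇒ q(3) = (1-q)(5) ⇒ q = 5/8
P2 indiff ⇒ p·10+(1-p)·1 = p·0+(1-p)·7 ⇒ p(10) = (1-p)(6) ⇒ p = 3/8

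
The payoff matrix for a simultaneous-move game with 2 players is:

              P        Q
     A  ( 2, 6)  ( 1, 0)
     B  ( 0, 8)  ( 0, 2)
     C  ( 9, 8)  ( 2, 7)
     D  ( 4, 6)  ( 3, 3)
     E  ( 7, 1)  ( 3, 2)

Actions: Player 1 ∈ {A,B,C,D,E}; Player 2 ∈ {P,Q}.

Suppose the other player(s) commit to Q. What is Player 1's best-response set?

u_1(A vs Q) = 1
u_1(B vs Q) = 0
u_1(C vs Q) = 2
u_1(D vs Q) = 3
u_1(E vs Q) = 3
max payoff 3 at {D,E}

BR_1 = {D,E}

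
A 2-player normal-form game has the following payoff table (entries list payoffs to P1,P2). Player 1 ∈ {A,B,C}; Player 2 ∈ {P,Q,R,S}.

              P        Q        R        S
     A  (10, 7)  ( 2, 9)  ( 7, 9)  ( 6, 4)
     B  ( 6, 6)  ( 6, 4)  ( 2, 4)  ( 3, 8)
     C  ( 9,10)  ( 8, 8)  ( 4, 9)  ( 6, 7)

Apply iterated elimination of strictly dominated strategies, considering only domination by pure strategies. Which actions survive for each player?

P1 drop B (C beats it: P:9>6 Q:8>6 R:4>2 S:6>3)
P2 drop S (P beats it: A:7>4 C:10>7)
P1→{A,C} P2→{P,Q,R}

IESDS → P1:{A,C} P2:{P,Q,R}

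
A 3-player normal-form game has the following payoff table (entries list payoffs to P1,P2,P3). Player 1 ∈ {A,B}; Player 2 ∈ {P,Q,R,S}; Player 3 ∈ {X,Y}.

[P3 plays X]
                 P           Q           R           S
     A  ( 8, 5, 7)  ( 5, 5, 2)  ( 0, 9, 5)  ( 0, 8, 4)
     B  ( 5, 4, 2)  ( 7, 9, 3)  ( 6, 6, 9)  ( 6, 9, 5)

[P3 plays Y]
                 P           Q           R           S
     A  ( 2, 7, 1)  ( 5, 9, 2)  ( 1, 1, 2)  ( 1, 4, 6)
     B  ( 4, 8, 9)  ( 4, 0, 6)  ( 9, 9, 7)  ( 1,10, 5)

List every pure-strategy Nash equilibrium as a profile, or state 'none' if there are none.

PSNE = {(A,Q,Y), (B,S,X), (B,S,Y)}

(A,P,X): not NE [P2→R gives 9>5]
(A,P,Y): not NE [P1→B gives 4>2; P2→Q gives 9>7; P3→X gives 7>1]
(A,Q,X): not NE [P1→B gives 7>5; P2→R gives 9>5]
(A,Q,Y): NE
(A,R,X): not NE [P1→B gives 6>0]
(A,R,Y): not NE [P1→B gives 9>1; P2→Q gives 9>1; P3→X gives 5>2]
(A,S,X): not NE [P1→B gives 6>0; P2→R gives 9>8; P3→Y gives 6>4]
(A,S,Y): not NE [P2→Q gives 9>4]
(B,P,X): not NE [P1→A gives 8>5; P2→S gives 9>4; P3→Y gives 9>2]
(B,P,Y): not NE [P2→S gives 10>8]
(B,Q,X): not NE [P3→Y gives 6>3]
(B,Q,Y): not NE [P1→A gives 5>4; P2→S gives 10>0]
(B,R,X): not NE [P2→S gives 9>6]
(B,R,Y): not NE [P2→S gives 10>9; P3→X gives 9>7]
(B,S,X): NE
(B,S,Y): NE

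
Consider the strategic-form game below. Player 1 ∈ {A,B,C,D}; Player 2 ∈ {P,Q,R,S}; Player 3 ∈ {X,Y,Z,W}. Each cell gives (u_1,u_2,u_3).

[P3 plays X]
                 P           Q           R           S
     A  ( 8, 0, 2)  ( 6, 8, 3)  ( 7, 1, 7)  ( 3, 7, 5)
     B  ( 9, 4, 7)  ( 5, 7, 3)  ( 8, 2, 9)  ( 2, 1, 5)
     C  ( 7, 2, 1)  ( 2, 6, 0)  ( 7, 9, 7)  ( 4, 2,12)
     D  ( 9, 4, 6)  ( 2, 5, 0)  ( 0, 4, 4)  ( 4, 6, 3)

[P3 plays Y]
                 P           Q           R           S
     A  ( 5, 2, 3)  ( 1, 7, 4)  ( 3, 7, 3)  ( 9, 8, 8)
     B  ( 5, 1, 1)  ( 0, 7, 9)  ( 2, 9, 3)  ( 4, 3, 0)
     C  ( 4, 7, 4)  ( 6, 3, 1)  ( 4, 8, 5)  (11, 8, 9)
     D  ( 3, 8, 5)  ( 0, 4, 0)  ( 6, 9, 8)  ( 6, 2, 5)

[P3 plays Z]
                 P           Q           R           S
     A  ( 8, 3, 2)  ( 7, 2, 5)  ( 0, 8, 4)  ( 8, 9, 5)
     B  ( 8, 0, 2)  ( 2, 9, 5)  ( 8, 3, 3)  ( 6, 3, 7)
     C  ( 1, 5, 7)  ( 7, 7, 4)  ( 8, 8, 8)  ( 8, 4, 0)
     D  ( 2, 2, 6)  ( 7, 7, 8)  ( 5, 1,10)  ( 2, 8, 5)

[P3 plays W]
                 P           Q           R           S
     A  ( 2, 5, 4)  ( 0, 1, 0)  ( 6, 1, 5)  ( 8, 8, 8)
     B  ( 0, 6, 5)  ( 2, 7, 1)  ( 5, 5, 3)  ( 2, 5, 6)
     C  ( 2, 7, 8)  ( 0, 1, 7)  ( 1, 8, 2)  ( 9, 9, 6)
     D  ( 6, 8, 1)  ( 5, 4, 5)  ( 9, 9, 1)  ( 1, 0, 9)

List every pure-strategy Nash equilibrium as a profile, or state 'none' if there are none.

NE set: (C,R,Z)

(A,P,X): not NE [P1→D gives 9>8; P2→Q gives 8>0; P3→W gives 4>2]
(A,P,Y): not NE [P2→S gives 8>2; P3→W gives 4>3]
(A,P,Z): not NE [P2→S gives 9>3; P3→W gives 4>2]
(A,P,W): not NE [P1→D gives 6>2; P2→S gives 8>5]
(A,Q,X): not NE [P3→Z gives 5>3]
(A,Q,Y): not NE [P1→C gives 6>1; P2→S gives 8>7; P3→Z gives 5>4]
(A,Q,Z): not NE [P2→S gives 9>2]
(A,Q,W): not NE [P1→D gives 5>0; P2→S gives 8>1; P3→Z gives 5>0]
(A,R,X): not NE [P1→B gives 8>7; P2→Q gives 8>1]
(A,R,Y): not NE [P1→D gives 6>3; P2→S gives 8>7; P3→X gives 7>3]
(A,R,Z): not NE [P1→C gives 8>0; P2→S gives 9>8; P3→X gives 7>4]
(A,R,W): not NE [P1→D gives 9>6; P2→S gives 8>1; P3→X gives 7>5]
(A,S,X): not NE [P1→D gives 4>3; P2→Q gives 8>7; P3→W gives 8>5]
(A,S,Y): not NE [P1→C gives 11>9]
(A,S,Z): not NE [P3→W gives 8>5]
(A,S,W): not NE [P1→C gives 9>8]
(B,P,X): not NE [P2→Q gives 7>4]
(B,P,Y): not NE [P2→R gives 9>1; P3→X gives 7>1]
(B,P,Z): not NE [P2→Q gives 9>0; P3→X gives 7>2]
(B,P,W): not NE [P1→D gives 6>0; P2→Q gives 7>6; P3→X gives 7>5]
(B,Q,X): not NE [P1→A gives 6>5; P3→Y gives 9>3]
(B,Q,Y): not NE [P1→C gives 6>0; P2→R gives 9>7]
(B,Q,Z): not NE [P1→D gives 7>2; P3→Y gives 9>5]
(B,Q,W): not NE [P1→D gives 5>2; P3→Y gives 9>1]
(B,R,X): not NE [P2→Q gives 7>2]
(B,R,Y): not NE [P1→D gives 6>2; P3→X gives 9>3]
(B,R,Z): not NE [P2→Q gives 9>3; P3→X gives 9>3]
(B,R,W): not NE [P1→D gives 9>5; P2→Q gives 7>5; P3→X gives 9>3]
(B,S,X): not NE [P1→D gives 4>2; P2→Q gives 7>1; P3→Z gives 7>5]
(B,S,Y): not NE [P1→C gives 11>4; P2→R gives 9>3; P3→Z gives 7>0]
(B,S,Z): not NE [P1→C gives 8>6; P2→Q gives 9>3]
(B,S,W): not NE [P1→C gives 9>2; P2→Q gives 7>5; P3→Z gives 7>6]
(C,P,X): not NE [P1→D gives 9>7; P2→R gives 9>2; P3→W gives 8>1]
(C,P,Y): not NE [P1→B gives 5>4; P2→S gives 8>7; P3→W gives 8>4]
(C,P,Z): not NE [P1→B gives 8>1; P2→R gives 8>5; P3→W gives 8>7]
(C,P,W): not NE [P1→D gives 6>2; P2→S gives 9>7]
(C,Q,X): not NE [P1→A gives 6>2; P2→R gives 9>6; P3→W gives 7>0]
(C,Q,Y): not NE [P2→S gives 8>3; P3→W gives 7>1]
(C,Q,Z): not NE [P2→R gives 8>7; P3→W gives 7>4]
(C,Q,W): not NE [P1→D gives 5>0; P2→S gives 9>1]
(C,R,X): not NE [P1→B gives 8>7; P3→Z gives 8>7]
(C,R,Y): not NE [P1→D gives 6>4; P3→Z gives 8>5]
(C,R,Z): NE
(C,R,W): not NE [P1→D gives 9>1; P2→S gives 9>8; P3→Z gives 8>2]
(C,S,X): not NE [P2→R gives 9>2]
(C,S,Y): not NE [P3→X gives 12>9]
(C,S,Z): not NE [P2→R gives 8>4; P3→X gives 12>0]
(C,S,W): not NE [P3→X gives 12>6]
(D,P,X): not NE [P2→S gives 6>4]
(D,P,Y): not NE [P1→B gives 5>3; P2→R gives 9>8; P3→Z gives 6>5]
(D,P,Z): not NE [P1→B gives 8>2; P2→S gives 8>2]
(D,P,W): not NE [P2→R gives 9>8; P3→Z gives 6>1]
(D,Q,X): not NE [P1→A gives 6>2; P2→S gives 6>5; P3→Z gives 8>0]
(D,Q,Y): not NE [P1→C gives 6>0; P2→R gives 9>4; P3→Z gives 8>0]
(D,Q,Z): not NE [P2→S gives 8>7]
(D,Q,W): not NE [P2→R gives 9>4; P3→Z gives 8>5]
(D,R,X): not NE [P1→B gives 8>0; P2→S gives 6>4; P3→Z gives 10>4]
(D,R,Y): not NE [P3→Z gives 10>8]
(D,R,Z): not NE [P1→C gives 8>5; P2→S gives 8>1]
(D,R,W): not NE [P3→Z gives 10>1]
(D,S,X): not NE [P3→W gives 9>3]
(D,S,Y): not NE [P1→C gives 11>6; P2→R gives 9>2; P3→W gives 9>5]
(D,S,Z): not NE [P1→C gives 8>2; P3→W gives 9>5]
(D,S,W): not NE [P1→C gives 9>1; P2→R gives 9>0]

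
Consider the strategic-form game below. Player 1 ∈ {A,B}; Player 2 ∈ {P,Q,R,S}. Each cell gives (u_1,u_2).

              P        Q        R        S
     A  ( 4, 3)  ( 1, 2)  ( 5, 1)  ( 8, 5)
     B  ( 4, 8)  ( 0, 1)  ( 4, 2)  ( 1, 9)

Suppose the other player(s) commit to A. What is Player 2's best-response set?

argmax u_2 = {S}

u_2(P vs A) = 3
u_2(Q vs A) = 2
u_2(R vs A) = 1
u_2(S vs A) = 5
max payoff 5 at {S}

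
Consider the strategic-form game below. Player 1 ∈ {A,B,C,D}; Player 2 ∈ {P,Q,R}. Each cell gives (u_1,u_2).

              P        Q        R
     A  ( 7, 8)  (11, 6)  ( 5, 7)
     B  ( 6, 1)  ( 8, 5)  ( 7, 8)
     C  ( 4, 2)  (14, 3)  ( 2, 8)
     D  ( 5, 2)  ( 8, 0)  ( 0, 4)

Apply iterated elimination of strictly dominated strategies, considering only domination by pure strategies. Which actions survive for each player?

P1 drop D (A beats it: P:7>5 Q:11>8 R:5>0)
P2 drop Q (R beats it: A:7>6 B:8>5 C:8>3)
P1 drop C (A beats it: P:7>4 R:5>2)
P1→{A,B} P2→{P,R}

Survivors P1:{A,B} P2:{P,R}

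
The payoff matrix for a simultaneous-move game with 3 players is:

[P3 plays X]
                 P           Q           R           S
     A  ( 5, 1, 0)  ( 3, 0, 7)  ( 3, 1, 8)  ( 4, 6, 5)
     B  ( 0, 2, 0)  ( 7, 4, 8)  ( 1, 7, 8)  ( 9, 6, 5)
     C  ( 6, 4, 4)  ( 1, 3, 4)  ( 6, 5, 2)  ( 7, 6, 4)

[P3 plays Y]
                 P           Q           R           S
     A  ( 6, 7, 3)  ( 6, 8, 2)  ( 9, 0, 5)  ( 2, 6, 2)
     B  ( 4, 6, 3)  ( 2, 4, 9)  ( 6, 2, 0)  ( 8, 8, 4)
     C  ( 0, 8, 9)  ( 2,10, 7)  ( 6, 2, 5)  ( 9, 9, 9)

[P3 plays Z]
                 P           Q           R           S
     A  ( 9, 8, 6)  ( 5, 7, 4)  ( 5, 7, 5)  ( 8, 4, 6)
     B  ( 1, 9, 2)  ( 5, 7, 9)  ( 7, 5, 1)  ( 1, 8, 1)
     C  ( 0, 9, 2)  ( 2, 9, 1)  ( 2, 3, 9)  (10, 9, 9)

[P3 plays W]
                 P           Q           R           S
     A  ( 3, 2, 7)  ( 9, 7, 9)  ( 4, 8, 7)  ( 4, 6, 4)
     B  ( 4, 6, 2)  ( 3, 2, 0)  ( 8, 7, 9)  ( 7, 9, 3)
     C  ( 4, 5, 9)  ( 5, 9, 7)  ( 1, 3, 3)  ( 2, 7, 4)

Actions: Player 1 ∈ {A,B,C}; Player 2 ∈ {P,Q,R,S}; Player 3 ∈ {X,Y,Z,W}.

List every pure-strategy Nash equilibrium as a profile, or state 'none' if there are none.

NE set: (C,S,Z)

(A,P,X): not NE [P1→C gives 6>5; P2→S gives 6>1; P3→W gives 7>0]
(A,P,Y): not NE [P2→Q gives 8>7; P3→W gives 7>3]
(A,P,Z): not NE [P3→W gives 7>6]
(A,P,W): not NE [P1→C gives 4>3; P2→R gives 8>2]
(A,Q,X): not NE [P1→B gives 7>3; P2→S gives 6>0; P3→W gives 9>7]
(A,Q,Y): not NE [P3→W gives 9>2]
(A,Q,Z): not NE [P2→P gives 8>7; P3→W gives 9>4]
(A,Q,W): not NE [P2→R gives 8>7]
(A,R,X): not NE [P1→C gives 6>3; P2→S gives 6>1]
(A,R,Y): not NE [P2→Q gives 8>0; P3→X gives 8>5]
(A,R,Z): not NE [P1→B gives 7>5; P2→P gives 8>7; P3→X gives 8>5]
(A,R,W): not NE [P1→B gives 8>4; P3→X gives 8>7]
(A,S,X): not NE [P1→B gives 9>4; P3→Z gives 6>5]
(A,S,Y): not NE [P1→C gives 9>2; P2→Q gives 8>6; P3→Z gives 6>2]
(A,S,Z): not NE [P1→C gives 10>8; P2→P gives 8>4]
(A,S,W): not NE [P1→B gives 7>4; P2→R gives 8>6; P3→Z gives 6>4]
(B,P,X): not NE [P1→C gives 6>0; P2→R gives 7>2; P3→Y gives 3>0]
(B,P,Y): not NE [P1→A gives 6>4; P2→S gives 8>6]
(B,P,Z): not NE [P1→A gives 9>1; P3→Y gives 3>2]
(B,P,W): not NE [P2→S gives 9>6; P3→Y gives 3>2]
(B,Q,X): not NE [P2→R gives 7>4; P3→Z gives 9>8]
(B,Q,Y): not NE [P1→A gives 6>2; P2→S gives 8>4]
(B,Q,Z): not NE [P2→P gives 9>7]
(B,Q,W): not NE [P1→A gives 9>3; P2→S gives 9>2; P3→Z gives 9>0]
(B,R,X): not NE [P1→C gives 6>1; P3→W gives 9>8]
(B,R,Y): not NE [P1→A gives 9>6; P2→S gives 8>2; P3→W gives 9>0]
(B,R,Z): not NE [P2→P gives 9>5; P3→W gives 9>1]
(B,R,W): not NE [P2→S gives 9>7]
(B,S,X): not NE [P2→R gives 7>6]
(B,S,Y): not NE [P1→C gives 9>8; P3→X gives 5>4]
(B,S,Z): not NE [P1→C gives 10>1; P2→P gives 9>8; P3→X gives 5>1]
(B,S,W): not NE [P3→X gives 5>3]
(C,P,X): not NE [P2→S gives 6>4; P3→W gives 9>4]
(C,P,Y): not NE [P1→A gives 6>0; P2→Q gives 10>8]
(C,P,Z): not NE [P1→A gives 9>0; P3→W gives 9>2]
(C,P,W): not NE [P2→Q gives 9>5]
(C,Q,X): not NE [P1→B gives 7>1; P2→S gives 6>3; P3→W gives 7>4]
(C,Q,Y): not NE [P1→A gives 6>2]
(C,Q,Z): not NE [P1→B gives 5>2; P3→W gives 7>1]
(C,Q,W): not NE [P1→A gives 9>5]
(C,R,X): not NE [P2→S gives 6>5; P3→Z gives 9>2]
(C,R,Y): not NE [P1→A gives 9>6; P2→Q gives 10>2; P3→Z gives 9>5]
(C,R,Z): not NE [P1→B gives 7>2; P2→S gives 9>3]
(C,R,W): not NE [P1→B gives 8>1; P2→Q gives 9>3; P3→Z gives 9>3]
(C,S,X): not NE [P1→B gives 9>7; P3→Z gives 9>4]
(C,S,Y): not NE [P2→Q gives 10>9]
(C,S,Z): NE
(C,S,W): not NE [P1→B gives 7>2; P2→Q gives 9>7; P3→Z gives 9>4]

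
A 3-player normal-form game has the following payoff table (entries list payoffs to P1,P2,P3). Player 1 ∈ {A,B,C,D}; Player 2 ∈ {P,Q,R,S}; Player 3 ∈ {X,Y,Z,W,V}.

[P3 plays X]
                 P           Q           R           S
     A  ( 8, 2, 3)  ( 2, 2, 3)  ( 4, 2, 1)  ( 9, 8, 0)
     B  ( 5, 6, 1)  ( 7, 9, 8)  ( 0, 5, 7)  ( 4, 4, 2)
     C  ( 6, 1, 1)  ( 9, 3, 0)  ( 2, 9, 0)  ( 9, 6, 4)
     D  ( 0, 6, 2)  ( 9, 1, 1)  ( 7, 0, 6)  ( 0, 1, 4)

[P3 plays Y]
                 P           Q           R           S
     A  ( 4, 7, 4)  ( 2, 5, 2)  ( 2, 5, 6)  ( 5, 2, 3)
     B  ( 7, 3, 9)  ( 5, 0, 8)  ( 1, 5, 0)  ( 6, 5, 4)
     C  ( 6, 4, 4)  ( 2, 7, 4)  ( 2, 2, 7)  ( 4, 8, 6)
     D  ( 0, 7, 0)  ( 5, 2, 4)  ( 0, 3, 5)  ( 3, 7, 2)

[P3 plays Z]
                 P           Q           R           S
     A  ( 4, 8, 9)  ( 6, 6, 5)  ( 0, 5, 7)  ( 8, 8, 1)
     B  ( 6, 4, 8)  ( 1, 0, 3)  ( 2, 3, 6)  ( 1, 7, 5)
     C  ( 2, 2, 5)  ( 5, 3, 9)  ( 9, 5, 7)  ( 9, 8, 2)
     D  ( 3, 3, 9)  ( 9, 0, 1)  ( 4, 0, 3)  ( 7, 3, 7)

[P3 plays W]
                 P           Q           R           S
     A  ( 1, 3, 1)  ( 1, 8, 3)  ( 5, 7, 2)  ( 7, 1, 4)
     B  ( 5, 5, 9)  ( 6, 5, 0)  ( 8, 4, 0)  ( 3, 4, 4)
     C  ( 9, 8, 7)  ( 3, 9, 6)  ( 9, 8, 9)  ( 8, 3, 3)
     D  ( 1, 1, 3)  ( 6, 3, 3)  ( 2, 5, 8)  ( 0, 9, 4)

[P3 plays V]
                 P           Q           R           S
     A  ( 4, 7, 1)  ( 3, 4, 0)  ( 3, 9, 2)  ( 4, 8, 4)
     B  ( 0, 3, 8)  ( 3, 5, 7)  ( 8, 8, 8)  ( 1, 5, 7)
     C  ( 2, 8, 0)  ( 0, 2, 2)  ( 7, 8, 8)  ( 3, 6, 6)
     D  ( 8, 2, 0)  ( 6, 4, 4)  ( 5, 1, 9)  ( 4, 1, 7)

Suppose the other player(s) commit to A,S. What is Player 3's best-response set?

BR_3 = {W,V}

u_3(X vs A,S) = 0
u_3(Y vs A,S) = 3
u_3(Z vs A,S) = 1
u_3(W vs A,S) = 4
u_3(V vs A,S) = 4
max payoff 4 at {W,V}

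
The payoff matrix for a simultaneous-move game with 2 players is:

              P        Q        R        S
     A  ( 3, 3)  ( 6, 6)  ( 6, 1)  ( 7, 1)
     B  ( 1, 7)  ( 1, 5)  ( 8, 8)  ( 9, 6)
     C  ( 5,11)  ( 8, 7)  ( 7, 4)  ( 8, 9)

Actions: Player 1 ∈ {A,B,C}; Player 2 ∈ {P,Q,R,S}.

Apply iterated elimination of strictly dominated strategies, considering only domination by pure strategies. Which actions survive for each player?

Remaining: P1:{B,C} P2:{P,R}

P1 drop A (C beats it: P:5>3 Q:8>6 R:7>6 S:8>7)
P2 drop Q (P beats it: B:7>5 C:11>7)
P2 drop S (P beats it: B:7>6 C:11>9)
P1→{B,C} P2→{P,R}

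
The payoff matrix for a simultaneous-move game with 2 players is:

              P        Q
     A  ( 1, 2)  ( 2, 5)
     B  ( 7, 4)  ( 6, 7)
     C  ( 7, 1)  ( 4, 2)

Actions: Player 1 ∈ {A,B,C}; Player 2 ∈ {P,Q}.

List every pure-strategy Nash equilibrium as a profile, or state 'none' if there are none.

PSNE = {(B,Q)}

(A,P): not NE [P1→C gives 7>1; P2→Q gives 5>2]
(A,Q): not NE [P1→B gives 6>2]
(B,P): not NE [P2→Q gives 7>4]
(B,Q): NE
(C,P): not NE [P2→Q gives 2>1]
(C,Q): not NE [P1→B gives 6>4]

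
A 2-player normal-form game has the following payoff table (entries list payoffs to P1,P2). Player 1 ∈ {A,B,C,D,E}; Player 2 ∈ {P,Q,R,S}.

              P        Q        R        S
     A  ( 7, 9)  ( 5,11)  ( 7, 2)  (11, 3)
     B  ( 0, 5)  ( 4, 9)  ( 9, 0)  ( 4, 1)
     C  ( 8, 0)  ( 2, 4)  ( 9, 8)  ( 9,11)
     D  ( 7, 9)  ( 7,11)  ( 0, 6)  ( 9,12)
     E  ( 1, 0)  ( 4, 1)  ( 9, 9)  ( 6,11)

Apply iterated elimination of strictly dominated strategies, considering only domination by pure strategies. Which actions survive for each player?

Survivors P1:{A,D} P2:{Q,S}

P2 drop P (Q beats it: A:11>9 B:9>5 C:4>0 D:11>9 E:1>0)
P2 drop R (S beats it: A:3>2 B:1>0 C:11>8 D:12>6 E:11>9)
P1 drop B (A beats it: Q:5>4 S:11>4)
P1 drop C (A beats it: Q:5>2 S:11>9)
P1 drop E (A beats it: Q:5>4 S:11>6)
P1→{A,D} P2→{Q,S}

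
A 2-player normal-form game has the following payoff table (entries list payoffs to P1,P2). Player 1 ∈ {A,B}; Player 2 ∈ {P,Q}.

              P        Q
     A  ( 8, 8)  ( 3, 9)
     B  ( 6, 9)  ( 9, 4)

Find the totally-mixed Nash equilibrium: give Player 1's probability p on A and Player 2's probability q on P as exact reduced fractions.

p=5/6, q=3/4

P1 indiff ⇒ q·8+(1-q)·3 = q·6+(1-q)·9 ⇒ q(2) = (1-q)(6) ⇒ q = 3/4
P2 indiff ⇒ p·8+(1-p)·9 = p·9+(1-p)·4 ⇒ p(-1) = (1-p)(-5) ⇒ p = 5/6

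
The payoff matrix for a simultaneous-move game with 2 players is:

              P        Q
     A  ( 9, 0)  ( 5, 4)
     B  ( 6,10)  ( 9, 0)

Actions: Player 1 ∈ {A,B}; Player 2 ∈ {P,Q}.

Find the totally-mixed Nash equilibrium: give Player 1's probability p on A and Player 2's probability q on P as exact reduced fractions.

P1 indiff ⇒ q·9+(1-q)·5 = q·6+(1-q)·9 ⇒ q(3) = (1-q)(4) ⇒ q = 4/7
P2 indiff ⇒ p·0+(1-p)·10 = p·4+(1-p)·0 ⇒ p(-4) = (1-p)(-10) ⇒ p = 5/7

P1 mixes 5/7 on A; P2 mixes 4/7 on P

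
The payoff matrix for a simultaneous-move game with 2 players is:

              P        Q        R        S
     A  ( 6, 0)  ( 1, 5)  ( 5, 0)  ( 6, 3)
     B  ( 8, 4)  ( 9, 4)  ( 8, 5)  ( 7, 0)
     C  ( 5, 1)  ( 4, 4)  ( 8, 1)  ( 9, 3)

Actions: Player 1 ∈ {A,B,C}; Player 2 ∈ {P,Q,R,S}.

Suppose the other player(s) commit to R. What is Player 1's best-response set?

BR_1 = {B,C}

u_1(A vs R) = 5
u_1(B vs R) = 8
u_1(C vs R) = 8
max payoff 8 at {B,C}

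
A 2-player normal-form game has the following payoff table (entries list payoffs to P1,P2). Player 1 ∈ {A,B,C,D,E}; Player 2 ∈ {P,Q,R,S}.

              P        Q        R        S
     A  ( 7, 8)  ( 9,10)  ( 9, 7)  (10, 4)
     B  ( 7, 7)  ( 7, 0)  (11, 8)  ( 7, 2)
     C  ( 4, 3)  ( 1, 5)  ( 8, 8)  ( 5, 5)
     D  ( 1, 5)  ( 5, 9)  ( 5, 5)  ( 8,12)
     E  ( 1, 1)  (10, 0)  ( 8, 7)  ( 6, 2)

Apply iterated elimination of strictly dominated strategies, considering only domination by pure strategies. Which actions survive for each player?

Survivors P1:{A,B,E} P2:{P,Q,R}

P1 drop C (A beats it: P:7>4 Q:9>1 R:9>8 S:10>5)
P1 drop D (A beats it: P:7>1 Q:9>5 R:9>5 S:10>8)
P2 drop S (R beats it: A:7>4 B:8>2 E:7>2)
P1→{A,B,E} P2→{P,Q,R}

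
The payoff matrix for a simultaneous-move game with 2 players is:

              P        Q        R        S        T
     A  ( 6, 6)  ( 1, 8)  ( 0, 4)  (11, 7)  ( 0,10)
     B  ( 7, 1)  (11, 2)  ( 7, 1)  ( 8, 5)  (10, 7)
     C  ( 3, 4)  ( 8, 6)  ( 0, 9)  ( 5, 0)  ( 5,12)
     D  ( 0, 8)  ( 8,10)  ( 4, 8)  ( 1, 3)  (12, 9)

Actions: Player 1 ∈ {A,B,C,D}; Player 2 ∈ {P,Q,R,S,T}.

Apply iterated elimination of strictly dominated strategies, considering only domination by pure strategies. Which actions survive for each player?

P1 drop C (B beats it: P:7>3 Q:11>8 R:7>0 S:8>5 T:10>5)
P2 drop P (Q beats it: A:8>6 B:2>1 D:10>8)
P2 drop R (Q beats it: A:8>4 B:2>1 D:10>8)
P2 drop S (T beats it: A:10>7 B:7>5 D:9>3)
P1 drop A (B beats it: Q:11>1 T:10>0)
P1→{B,D} P2→{Q,T}

Remaining: P1:{B,D} P2:{Q,T}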